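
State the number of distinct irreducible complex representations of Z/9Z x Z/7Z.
63

Proof sketch: The number of irreducible complex representations of a finite group equals its number of conjugacy classes. Z/9Z x Z/7Z is abelian of order 63, so every element is its own conjugacy class: 63 classes, so Z/9Z x Z/7Z (order 63) has exactly 63 irreducible complex representations.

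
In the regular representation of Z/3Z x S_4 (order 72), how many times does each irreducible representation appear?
Each irreducible V_i of dimension d_i appears with multiplicity d_i, i.e. rho_reg = (direct sum over all irreducibles V_i) d_i V_i. The irreducible dimensions for Z/3Z x S_4 are 1, 1, 1, 1, 1, 1, 2, 2, 2, 3, 3, 3, 3, 3, 3: 6 irreducibles of dimension 1, each with multiplicity 1; 3 irreducibles of dimension 2, each with multiplicity 2; 6 irreducibles of dimension 3, each with multiplicity 3. Total dimension 6*1*1 + 3*2*2 + 6*3*3 = 72 = |G|.

Justification: General theorem: in the regular representation of a finite group G, each irreducible appears with multiplicity equal to its dimension. Check: dim(rho_reg) = sum d_i^2 = 1 + 1 + 1 + 1 + 1 + 1 + 4 + 4 + 4 + 9 + 9 + 9 + 9 + 9 + 9 = 72 = |G|.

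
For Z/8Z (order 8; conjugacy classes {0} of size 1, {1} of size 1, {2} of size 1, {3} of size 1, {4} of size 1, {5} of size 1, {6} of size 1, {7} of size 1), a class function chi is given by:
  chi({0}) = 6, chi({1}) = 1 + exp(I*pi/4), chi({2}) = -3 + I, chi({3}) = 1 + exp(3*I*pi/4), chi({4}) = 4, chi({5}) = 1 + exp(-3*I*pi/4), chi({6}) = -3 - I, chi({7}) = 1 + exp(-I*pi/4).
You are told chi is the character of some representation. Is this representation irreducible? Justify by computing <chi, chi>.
Not irreducible (reducible): <chi, chi> = 10 > 1.

Solution. <chi, chi> = (1/|G|) sum_C |C| * |chi(C)|^2 = (1/8)[1*|6|^2 + 1*|1 + exp(I*pi/4)|^2 + 1*|-3 + I|^2 + 1*|1 + exp(3*I*pi/4)|^2 + 1*|4|^2 + 1*|1 + exp(-3*I*pi/4)|^2 + 1*|-3 - I|^2 + 1*|1 + exp(-I*pi/4)|^2]
  = (1/8)[(36) + (2 + exp(-I*pi/4) + exp(I*pi/4)) + (10) + (2 + exp(-3*I*pi/4) + exp(3*I*pi/4)) + (16) + (2 + exp(-3*I*pi/4) + exp(3*I*pi/4)) + (10) + (2 + exp(-I*pi/4) + exp(I*pi/4))] = 80/8 = 10.
(Exp terms are combined using exp(i*s)*conj(exp(i*t)) = exp(i*(s-t)), and sums of them are collapsed using the identity that for every m > 1 the m distinct m-th roots of unity sum to 0, e.g. 1 + exp(2*I*pi/3) + exp(-2*I*pi/3) = 0.)
A character is irreducible iff <chi, chi> = 1, so this representation is reducible.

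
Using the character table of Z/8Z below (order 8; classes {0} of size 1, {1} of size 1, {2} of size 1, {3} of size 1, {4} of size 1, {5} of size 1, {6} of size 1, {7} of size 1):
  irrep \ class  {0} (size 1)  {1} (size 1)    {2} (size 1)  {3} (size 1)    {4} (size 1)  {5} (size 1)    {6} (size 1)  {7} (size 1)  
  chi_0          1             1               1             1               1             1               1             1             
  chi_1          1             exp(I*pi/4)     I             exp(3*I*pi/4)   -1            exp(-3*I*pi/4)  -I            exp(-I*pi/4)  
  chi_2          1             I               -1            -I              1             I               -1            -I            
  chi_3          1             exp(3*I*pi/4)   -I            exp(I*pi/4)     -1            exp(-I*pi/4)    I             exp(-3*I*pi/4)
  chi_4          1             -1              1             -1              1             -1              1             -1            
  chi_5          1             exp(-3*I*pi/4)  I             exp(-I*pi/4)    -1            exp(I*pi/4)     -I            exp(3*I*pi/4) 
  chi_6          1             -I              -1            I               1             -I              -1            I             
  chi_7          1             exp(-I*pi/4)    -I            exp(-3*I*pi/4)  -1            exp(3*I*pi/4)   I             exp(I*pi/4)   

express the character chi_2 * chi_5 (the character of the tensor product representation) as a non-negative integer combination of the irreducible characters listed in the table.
chi_2 tensor chi_5 = chi_7 (all other irreducibles have multiplicity 0).

The character of a tensor product is the pointwise product (chi_2 * chi_5)(C) = chi_2(C) * chi_5(C):
  {0}: (1)*(1), {1}: (I)*(exp(-3*I*pi/4)), {2}: (-1)*(I), {3}: (-I)*(exp(-I*pi/4)), {4}: (1)*(-1), {5}: (I)*(exp(I*pi/4)), {6}: (-1)*(-I), {7}: (-I)*(exp(3*I*pi/4))
so (chi_2 * chi_5) takes values
  {0} -> 1, {1} -> exp(-I*pi/4), {2} -> -I, {3} -> -exp(I*pi/4), {4} -> -1, {5} -> exp(3*I*pi/4), {6} -> I, {7} -> -exp(-3*I*pi/4).
Now take the inner product of this character with each irreducible chi from the table, <chi_2*chi_5, chi> = (1/8) sum_C |C| (chi_2*chi_5)(C) conj(chi(C)):
  <chi_2*chi_5, chi_0> = (1/8)[1*(1)*conj(1) + 1*(exp(-I*pi/4))*conj(1) + 1*(-I)*conj(1) + 1*(-exp(I*pi/4))*conj(1) + 1*(-1)*conj(1) + 1*(exp(3*I*pi/4))*conj(1) + 1*(I)*conj(1) + 1*(-exp(-3*I*pi/4))*conj(1)]
      = (1/8)[(1) + (exp(-I*pi/4)) + (-I) + (-exp(I*pi/4)) + (-1) + (exp(3*I*pi/4)) + (I) + (-exp(-3*I*pi/4))] = 0/8 = 0
  <chi_2*chi_5, chi_1> = (1/8)[1*(1)*conj(1) + 1*(exp(-I*pi/4))*conj(exp(I*pi/4)) + 1*(-I)*conj(I) + 1*(-exp(I*pi/4))*conj(exp(3*I*pi/4)) + 1*(-1)*conj(-1) + 1*(exp(3*I*pi/4))*conj(exp(-3*I*pi/4)) + 1*(I)*conj(-I) + 1*(-exp(-3*I*pi/4))*conj(exp(-I*pi/4))]
      = (1/8)[(1) + (-I) + (-1) + (I) + (1) + (-I) + (-1) + (I)] = 0/8 = 0
  <chi_2*chi_5, chi_2> = (1/8)[1*(1)*conj(1) + 1*(exp(-I*pi/4))*conj(I) + 1*(-I)*conj(-1) + 1*(-exp(I*pi/4))*conj(-I) + 1*(-1)*conj(1) + 1*(exp(3*I*pi/4))*conj(I) + 1*(I)*conj(-1) + 1*(-exp(-3*I*pi/4))*conj(-I)]
      = (1/8)[(1) + (-exp(I*pi/4)) + (I) + (-exp(3*I*pi/4)) + (-1) + (-exp(-3*I*pi/4)) + (-I) + (-exp(-I*pi/4))] = 0/8 = 0
  <chi_2*chi_5, chi_3> = (1/8)[1*(1)*conj(1) + 1*(exp(-I*pi/4))*conj(exp(3*I*pi/4)) + 1*(-I)*conj(-I) + 1*(-exp(I*pi/4))*conj(exp(I*pi/4)) + 1*(-1)*conj(-1) + 1*(exp(3*I*pi/4))*conj(exp(-I*pi/4)) + 1*(I)*conj(I) + 1*(-exp(-3*I*pi/4))*conj(exp(-3*I*pi/4))]
      = (1/8)[(1) + (-1) + (1) + (-1) + (1) + (-1) + (1) + (-1)] = 0/8 = 0
  <chi_2*chi_5, chi_4> = (1/8)[1*(1)*conj(1) + 1*(exp(-I*pi/4))*conj(-1) + 1*(-I)*conj(1) + 1*(-exp(I*pi/4))*conj(-1) + 1*(-1)*conj(1) + 1*(exp(3*I*pi/4))*conj(-1) + 1*(I)*conj(1) + 1*(-exp(-3*I*pi/4))*conj(-1)]
      = (1/8)[(1) + (-exp(-I*pi/4)) + (-I) + (exp(I*pi/4)) + (-1) + (-exp(3*I*pi/4)) + (I) + (exp(-3*I*pi/4))] = 0/8 = 0
  <chi_2*chi_5, chi_5> = (1/8)[1*(1)*conj(1) + 1*(exp(-I*pi/4))*conj(exp(-3*I*pi/4)) + 1*(-I)*conj(I) + 1*(-exp(I*pi/4))*conj(exp(-I*pi/4)) + 1*(-1)*conj(-1) + 1*(exp(3*I*pi/4))*conj(exp(I*pi/4)) + 1*(I)*conj(-I) + 1*(-exp(-3*I*pi/4))*conj(exp(3*I*pi/4))]
      = (1/8)[(1) + (I) + (-1) + (-I) + (1) + (I) + (-1) + (-I)] = 0/8 = 0
  <chi_2*chi_5, chi_6> = (1/8)[1*(1)*conj(1) + 1*(exp(-I*pi/4))*conj(-I) + 1*(-I)*conj(-1) + 1*(-exp(I*pi/4))*conj(I) + 1*(-1)*conj(1) + 1*(exp(3*I*pi/4))*conj(-I) + 1*(I)*conj(-1) + 1*(-exp(-3*I*pi/4))*conj(I)]
      = (1/8)[(1) + (exp(I*pi/4)) + (I) + (exp(3*I*pi/4)) + (-1) + (exp(-3*I*pi/4)) + (-I) + (exp(-I*pi/4))] = 0/8 = 0
  <chi_2*chi_5, chi_7> = (1/8)[1*(1)*conj(1) + 1*(exp(-I*pi/4))*conj(exp(-I*pi/4)) + 1*(-I)*conj(-I) + 1*(-exp(I*pi/4))*conj(exp(-3*I*pi/4)) + 1*(-1)*conj(-1) + 1*(exp(3*I*pi/4))*conj(exp(3*I*pi/4)) + 1*(I)*conj(I) + 1*(-exp(-3*I*pi/4))*conj(exp(I*pi/4))]
      = (1/8)[(1) + (1) + (1) + (1) + (1) + (1) + (1) + (1)] = 8/8 = 1
(Exp terms are combined using exp(i*s)*conj(exp(i*t)) = exp(i*(s-t)), and sums of them are collapsed using the identity that for every m > 1 the m distinct m-th roots of unity sum to 0, e.g. 1 + exp(2*I*pi/3) + exp(-2*I*pi/3) = 0.)
Hence the multiplicities are chi_7: 1. Dimension check: dim(chi_2)*dim(chi_5) = 1*1 = 1 and sum (mult * dim) = 1*1 = 1.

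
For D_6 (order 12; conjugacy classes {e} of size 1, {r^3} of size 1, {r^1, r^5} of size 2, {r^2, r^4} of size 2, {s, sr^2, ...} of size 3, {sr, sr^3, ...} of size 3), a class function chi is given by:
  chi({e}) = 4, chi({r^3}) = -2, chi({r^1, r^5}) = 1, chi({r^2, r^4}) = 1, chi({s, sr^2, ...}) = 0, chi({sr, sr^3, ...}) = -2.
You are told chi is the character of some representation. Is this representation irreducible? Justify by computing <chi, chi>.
Not irreducible (reducible): <chi, chi> = 3 > 1.

Why: <chi, chi> = (1/|G|) sum_C |C| * |chi(C)|^2 = (1/12)[1*|4|^2 + 1*|-2|^2 + 2*|1|^2 + 2*|1|^2 + 3*|0|^2 + 3*|-2|^2]
  = (1/12)[(16) + (4) + (2) + (2) + (0) + (12)] = 36/12 = 3.
A character is irreducible iff <chi, chi> = 1, so this representation is reducible.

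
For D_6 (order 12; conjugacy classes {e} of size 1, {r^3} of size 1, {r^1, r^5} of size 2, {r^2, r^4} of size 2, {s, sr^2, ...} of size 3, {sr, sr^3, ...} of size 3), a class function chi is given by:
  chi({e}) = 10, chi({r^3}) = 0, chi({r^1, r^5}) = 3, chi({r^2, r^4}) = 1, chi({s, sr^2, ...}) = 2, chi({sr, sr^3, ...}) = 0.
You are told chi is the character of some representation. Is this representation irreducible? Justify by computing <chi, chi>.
Not irreducible (reducible): <chi, chi> = 11 > 1.

Argument: <chi, chi> = (1/|G|) sum_C |C| * |chi(C)|^2 = (1/12)[1*|10|^2 + 1*|0|^2 + 2*|3|^2 + 2*|1|^2 + 3*|2|^2 + 3*|0|^2]
  = (1/12)[(100) + (0) + (18) + (2) + (12) + (0)] = 132/12 = 11.
A character is irreducible iff <chi, chi> = 1, so this representation is reducible.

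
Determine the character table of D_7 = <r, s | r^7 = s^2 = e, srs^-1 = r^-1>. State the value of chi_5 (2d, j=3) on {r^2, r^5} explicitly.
Conjugacy classes: {e} of size 1, {r^1, r^6} of size 2, {r^2, r^5} of size 2, {r^3, r^4} of size 2, {s, sr, ..., sr^6} of size 7.
Character table:
  irrep \ class              {e} (size 1)  {r^1, r^6} (size 2)  {r^2, r^5} (size 2)  {r^3, r^4} (size 2)  {s, sr, ..., sr^6} (size 7)
  chi_1 (triv)               1             1                    1                    1                    1                          
  chi_2 (sign: r->1, s->-1)  1             1                    1                    1                    -1                         
  chi_3 (2d, j=1)            2             2*cos(2*pi/7)        -2*cos(3*pi/7)       -2*cos(pi/7)         0                          
  chi_4 (2d, j=2)            2             -2*cos(3*pi/7)       -2*cos(pi/7)         2*cos(2*pi/7)        0                          
  chi_5 (2d, j=3)            2             -2*cos(pi/7)         2*cos(2*pi/7)        -2*cos(3*pi/7)       0                          

Spot check: chi_5 (2d, j=3) on {r^2, r^5} = 2*cos(2*pi/7).

Why: D_7 has order 2*7 = 14 with 5 conjugacy classes, hence 5 irreducibles. Sum of squared dims 1 + 1 + 4 + 4 + 4 = 14 = |G|. Linear characters come from the abelianisation; the 2-dimensional irreps have character r^k -> 2*cos(2*pi*j*k/7), reflections -> 0.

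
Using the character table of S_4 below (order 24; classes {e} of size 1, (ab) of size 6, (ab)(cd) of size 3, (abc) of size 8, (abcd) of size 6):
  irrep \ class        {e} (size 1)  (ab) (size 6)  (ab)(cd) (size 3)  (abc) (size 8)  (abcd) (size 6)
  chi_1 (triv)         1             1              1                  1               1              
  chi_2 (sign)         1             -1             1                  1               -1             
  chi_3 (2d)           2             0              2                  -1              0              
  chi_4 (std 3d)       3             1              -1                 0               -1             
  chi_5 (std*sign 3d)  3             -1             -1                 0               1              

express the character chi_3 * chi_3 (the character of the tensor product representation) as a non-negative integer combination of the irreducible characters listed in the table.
chi_3 tensor chi_3 = chi_1 + chi_2 + chi_3 (all other irreducibles have multiplicity 0).

Working: The character of a tensor product is the pointwise product (chi_3 * chi_3)(C) = chi_3(C) * chi_3(C):
  {e}: (2)*(2), (ab): (0)*(0), (ab)(cd): (2)*(2), (abc): (-1)*(-1), (abcd): (0)*(0)
so (chi_3 * chi_3) takes values
  {e} -> 4, (ab) -> 0, (ab)(cd) -> 4, (abc) -> 1, (abcd) -> 0.
Now take the inner product of this character with each irreducible chi from the table, <chi_3*chi_3, chi> = (1/24) sum_C |C| (chi_3*chi_3)(C) conj(chi(C)):
  <chi_3*chi_3, chi_1> = (1/24)[1*(4)*conj(1) + 6*(0)*conj(1) + 3*(4)*conj(1) + 8*(1)*conj(1) + 6*(0)*conj(1)]
      = (1/24)[(4) + (0) + (12) + (8) + (0)] = 24/24 = 1
  <chi_3*chi_3, chi_2> = (1/24)[1*(4)*conj(1) + 6*(0)*conj(-1) + 3*(4)*conj(1) + 8*(1)*conj(1) + 6*(0)*conj(-1)]
      = (1/24)[(4) + (0) + (12) + (8) + (0)] = 24/24 = 1
  <chi_3*chi_3, chi_3> = (1/24)[1*(4)*conj(2) + 6*(0)*conj(0) + 3*(4)*conj(2) + 8*(1)*conj(-1) + 6*(0)*conj(0)]
      = (1/24)[(8) + (0) + (24) + (-8) + (0)] = 24/24 = 1
  <chi_3*chi_3, chi_4> = (1/24)[1*(4)*conj(3) + 6*(0)*conj(1) + 3*(4)*conj(-1) + 8*(1)*conj(0) + 6*(0)*conj(-1)]
      = (1/24)[(12) + (0) + (-12) + (0) + (0)] = 0/24 = 0
  <chi_3*chi_3, chi_5> = (1/24)[1*(4)*conj(3) + 6*(0)*conj(-1) + 3*(4)*conj(-1) + 8*(1)*conj(0) + 6*(0)*conj(1)]
      = (1/24)[(12) + (0) + (-12) + (0) + (0)] = 0/24 = 0
Hence the multiplicities are chi_1: 1, chi_2: 1, chi_3: 1. Dimension check: dim(chi_3)*dim(chi_3) = 2*2 = 4 and sum (mult * dim) = 1*1 + 1*1 + 1*2 = 4.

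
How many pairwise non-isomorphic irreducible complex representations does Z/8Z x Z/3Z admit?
24

Reasoning: The number of irreducible complex representations of a finite group equals its number of conjugacy classes. Z/8Z x Z/3Z is abelian of order 24, so every element is its own conjugacy class: 24 classes, so Z/8Z x Z/3Z (order 24) has exactly 24 irreducible complex representations.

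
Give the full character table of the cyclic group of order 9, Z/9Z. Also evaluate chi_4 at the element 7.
Character table of Z/9Z (irreps indexed chi_0,...,chi_8 with chi_k(m) = zeta_9^(k*m), zeta_9 = exp(2*pi*i/9)):
  irrep \ class  {0} (size 1)  {1} (size 1)    {2} (size 1)    {3} (size 1)    {4} (size 1)    {5} (size 1)    {6} (size 1)    {7} (size 1)    {8} (size 1)  
  chi_0          1             1               1               1               1               1               1               1               1             
  chi_1          1             exp(2*I*pi/9)   exp(4*I*pi/9)   exp(2*I*pi/3)   exp(8*I*pi/9)   exp(-8*I*pi/9)  exp(-2*I*pi/3)  exp(-4*I*pi/9)  exp(-2*I*pi/9)
  chi_2          1             exp(4*I*pi/9)   exp(8*I*pi/9)   exp(-2*I*pi/3)  exp(-2*I*pi/9)  exp(2*I*pi/9)   exp(2*I*pi/3)   exp(-8*I*pi/9)  exp(-4*I*pi/9)
  chi_3          1             exp(2*I*pi/3)   exp(-2*I*pi/3)  1               exp(2*I*pi/3)   exp(-2*I*pi/3)  1               exp(2*I*pi/3)   exp(-2*I*pi/3)
  chi_4          1             exp(8*I*pi/9)   exp(-2*I*pi/9)  exp(2*I*pi/3)   exp(-4*I*pi/9)  exp(4*I*pi/9)   exp(-2*I*pi/3)  exp(2*I*pi/9)   exp(-8*I*pi/9)
  chi_5          1             exp(-8*I*pi/9)  exp(2*I*pi/9)   exp(-2*I*pi/3)  exp(4*I*pi/9)   exp(-4*I*pi/9)  exp(2*I*pi/3)   exp(-2*I*pi/9)  exp(8*I*pi/9) 
  chi_6          1             exp(-2*I*pi/3)  exp(2*I*pi/3)   1               exp(-2*I*pi/3)  exp(2*I*pi/3)   1               exp(-2*I*pi/3)  exp(2*I*pi/3) 
  chi_7          1             exp(-4*I*pi/9)  exp(-8*I*pi/9)  exp(2*I*pi/3)   exp(2*I*pi/9)   exp(-2*I*pi/9)  exp(-2*I*pi/3)  exp(8*I*pi/9)   exp(4*I*pi/9) 
  chi_8          1             exp(-2*I*pi/9)  exp(-4*I*pi/9)  exp(-2*I*pi/3)  exp(-8*I*pi/9)  exp(8*I*pi/9)   exp(2*I*pi/3)   exp(4*I*pi/9)   exp(2*I*pi/9) 

Spot check: chi_4(7) = zeta_9^(4*7) = zeta_9^28 = exp(2*I*pi/9).

Justification: Z/9Z is abelian, so all 9 irreducible complex representations are 1-dimensional. They are given by chi_k(m) = zeta_9^(k*m) for k = 0,...,8. Row orthogonality: sum_m chi_k(m) conj(chi_l(m)) = 9 * [k = l].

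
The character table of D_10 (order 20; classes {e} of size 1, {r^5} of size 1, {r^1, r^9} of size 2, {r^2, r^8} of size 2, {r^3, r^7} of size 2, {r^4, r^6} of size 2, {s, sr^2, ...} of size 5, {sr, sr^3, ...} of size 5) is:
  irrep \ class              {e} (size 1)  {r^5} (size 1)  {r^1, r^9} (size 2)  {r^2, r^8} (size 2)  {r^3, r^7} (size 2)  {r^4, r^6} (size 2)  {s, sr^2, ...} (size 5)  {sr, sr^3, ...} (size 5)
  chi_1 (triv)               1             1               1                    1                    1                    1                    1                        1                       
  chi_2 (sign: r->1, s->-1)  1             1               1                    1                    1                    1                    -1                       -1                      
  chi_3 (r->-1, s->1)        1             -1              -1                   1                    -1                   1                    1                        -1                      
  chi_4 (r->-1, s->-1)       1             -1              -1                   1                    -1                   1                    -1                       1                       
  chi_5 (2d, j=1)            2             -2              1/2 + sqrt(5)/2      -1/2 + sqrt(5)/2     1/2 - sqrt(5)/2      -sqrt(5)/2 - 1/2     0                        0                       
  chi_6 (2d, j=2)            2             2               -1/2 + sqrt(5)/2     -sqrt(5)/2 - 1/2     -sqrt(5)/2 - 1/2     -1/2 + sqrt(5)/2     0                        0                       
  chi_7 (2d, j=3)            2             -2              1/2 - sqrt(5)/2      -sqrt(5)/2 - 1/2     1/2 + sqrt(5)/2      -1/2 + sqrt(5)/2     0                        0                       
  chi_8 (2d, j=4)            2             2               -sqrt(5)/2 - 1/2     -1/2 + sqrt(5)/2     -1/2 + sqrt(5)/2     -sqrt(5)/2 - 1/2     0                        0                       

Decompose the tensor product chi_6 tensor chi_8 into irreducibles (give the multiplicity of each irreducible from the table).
chi_6 tensor chi_8 = chi_6 + chi_8 (all other irreducibles have multiplicity 0).

Derivation: The character of a tensor product is the pointwise product (chi_6 * chi_8)(C) = chi_6(C) * chi_8(C):
  {e}: (2)*(2), {r^5}: (2)*(2), {r^1, r^9}: (-1/2 + sqrt(5)/2)*(-sqrt(5)/2 - 1/2), {r^2, r^8}: (-sqrt(5)/2 - 1/2)*(-1/2 + sqrt(5)/2), {r^3, r^7}: (-sqrt(5)/2 - 1/2)*(-1/2 + sqrt(5)/2), {r^4, r^6}: (-1/2 + sqrt(5)/2)*(-sqrt(5)/2 - 1/2), {s, sr^2, ...}: (0)*(0), {sr, sr^3, ...}: (0)*(0)
so (chi_6 * chi_8) takes values
  {e} -> 4, {r^5} -> 4, {r^1, r^9} -> -1, {r^2, r^8} -> -1, {r^3, r^7} -> -1, {r^4, r^6} -> -1, {s, sr^2, ...} -> 0, {sr, sr^3, ...} -> 0.
Now take the inner product of this character with each irreducible chi from the table, <chi_6*chi_8, chi> = (1/20) sum_C |C| (chi_6*chi_8)(C) conj(chi(C)):
  <chi_6*chi_8, chi_1> = (1/20)[1*(4)*conj(1) + 1*(4)*conj(1) + 2*(-1)*conj(1) + 2*(-1)*conj(1) + 2*(-1)*conj(1) + 2*(-1)*conj(1) + 5*(0)*conj(1) + 5*(0)*conj(1)]
      = (1/20)[(4) + (4) + (-2) + (-2) + (-2) + (-2) + (0) + (0)] = 0/20 = 0
  <chi_6*chi_8, chi_2> = (1/20)[1*(4)*conj(1) + 1*(4)*conj(1) + 2*(-1)*conj(1) + 2*(-1)*conj(1) + 2*(-1)*conj(1) + 2*(-1)*conj(1) + 5*(0)*conj(-1) + 5*(0)*conj(-1)]
      = (1/20)[(4) + (4) + (-2) + (-2) + (-2) + (-2) + (0) + (0)] = 0/20 = 0
  <chi_6*chi_8, chi_3> = (1/20)[1*(4)*conj(1) + 1*(4)*conj(-1) + 2*(-1)*conj(-1) + 2*(-1)*conj(1) + 2*(-1)*conj(-1) + 2*(-1)*conj(1) + 5*(0)*conj(1) + 5*(0)*conj(-1)]
      = (1/20)[(4) + (-4) + (2) + (-2) + (2) + (-2) + (0) + (0)] = 0/20 = 0
  <chi_6*chi_8, chi_4> = (1/20)[1*(4)*conj(1) + 1*(4)*conj(-1) + 2*(-1)*conj(-1) + 2*(-1)*conj(1) + 2*(-1)*conj(-1) + 2*(-1)*conj(1) + 5*(0)*conj(-1) + 5*(0)*conj(1)]
      = (1/20)[(4) + (-4) + (2) + (-2) + (2) + (-2) + (0) + (0)] = 0/20 = 0
  <chi_6*chi_8, chi_5> = (1/20)[1*(4)*conj(2) + 1*(4)*conj(-2) + 2*(-1)*conj(1/2 + sqrt(5)/2) + 2*(-1)*conj(-1/2 + sqrt(5)/2) + 2*(-1)*conj(1/2 - sqrt(5)/2) + 2*(-1)*conj(-sqrt(5)/2 - 1/2) + 5*(0)*conj(0) + 5*(0)*conj(0)]
      = (1/20)[(8) + (-8) + (-sqrt(5) - 1) + (1 - sqrt(5)) + (-1 + sqrt(5)) + (1 + sqrt(5)) + (0) + (0)] = 0/20 = 0
  <chi_6*chi_8, chi_6> = (1/20)[1*(4)*conj(2) + 1*(4)*conj(2) + 2*(-1)*conj(-1/2 + sqrt(5)/2) + 2*(-1)*conj(-sqrt(5)/2 - 1/2) + 2*(-1)*conj(-sqrt(5)/2 - 1/2) + 2*(-1)*conj(-1/2 + sqrt(5)/2) + 5*(0)*conj(0) + 5*(0)*conj(0)]
      = (1/20)[(8) + (8) + (1 - sqrt(5)) + (1 + sqrt(5)) + (1 + sqrt(5)) + (1 - sqrt(5)) + (0) + (0)] = 20/20 = 1
  <chi_6*chi_8, chi_7> = (1/20)[1*(4)*conj(2) + 1*(4)*conj(-2) + 2*(-1)*conj(1/2 - sqrt(5)/2) + 2*(-1)*conj(-sqrt(5)/2 - 1/2) + 2*(-1)*conj(1/2 + sqrt(5)/2) + 2*(-1)*conj(-1/2 + sqrt(5)/2) + 5*(0)*conj(0) + 5*(0)*conj(0)]
      = (1/20)[(8) + (-8) + (-1 + sqrt(5)) + (1 + sqrt(5)) + (-sqrt(5) - 1) + (1 - sqrt(5)) + (0) + (0)] = 0/20 = 0
  <chi_6*chi_8, chi_8> = (1/20)[1*(4)*conj(2) + 1*(4)*conj(2) + 2*(-1)*conj(-sqrt(5)/2 - 1/2) + 2*(-1)*conj(-1/2 + sqrt(5)/2) + 2*(-1)*conj(-1/2 + sqrt(5)/2) + 2*(-1)*conj(-sqrt(5)/2 - 1/2) + 5*(0)*conj(0) + 5*(0)*conj(0)]
      = (1/20)[(8) + (8) + (1 + sqrt(5)) + (1 - sqrt(5)) + (1 - sqrt(5)) + (1 + sqrt(5)) + (0) + (0)] = 20/20 = 1
Hence the multiplicities are chi_6: 1, chi_8: 1. Dimension check: dim(chi_6)*dim(chi_8) = 2*2 = 4 and sum (mult * dim) = 1*2 + 1*2 = 4.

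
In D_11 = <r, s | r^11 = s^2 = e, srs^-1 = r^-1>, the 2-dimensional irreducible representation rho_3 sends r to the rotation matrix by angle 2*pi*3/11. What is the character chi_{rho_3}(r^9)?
chi_{rho_3}(r^9) = 2*cos(2*pi*3*9/11) = -2*cos(pi/11)

Derivation: rho_3(r^9) is rotation by angle 2*pi*3*9/11, whose trace is 2*cos(2*pi*3*9/11) = -2*cos(pi/11).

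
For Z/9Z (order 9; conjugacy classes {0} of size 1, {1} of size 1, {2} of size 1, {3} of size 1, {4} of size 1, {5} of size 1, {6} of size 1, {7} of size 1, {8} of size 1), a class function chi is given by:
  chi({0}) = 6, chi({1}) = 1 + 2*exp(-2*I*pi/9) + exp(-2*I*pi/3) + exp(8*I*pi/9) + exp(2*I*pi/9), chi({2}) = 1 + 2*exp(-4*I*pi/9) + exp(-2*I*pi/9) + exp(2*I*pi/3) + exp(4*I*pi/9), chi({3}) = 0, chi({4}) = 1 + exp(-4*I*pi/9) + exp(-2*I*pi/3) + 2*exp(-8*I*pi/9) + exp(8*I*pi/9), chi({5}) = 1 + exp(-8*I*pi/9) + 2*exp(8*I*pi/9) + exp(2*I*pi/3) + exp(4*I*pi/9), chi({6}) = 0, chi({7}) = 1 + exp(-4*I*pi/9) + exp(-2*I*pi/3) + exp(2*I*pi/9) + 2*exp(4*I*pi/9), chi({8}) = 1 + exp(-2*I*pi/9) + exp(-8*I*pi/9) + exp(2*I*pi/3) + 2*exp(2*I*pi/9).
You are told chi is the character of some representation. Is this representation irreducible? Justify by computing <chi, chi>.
Not irreducible (reducible): <chi, chi> = 8 > 1.

Explanation: <chi, chi> = (1/|G|) sum_C |C| * |chi(C)|^2 = (1/9)[1*|6|^2 + 1*|1 + 2*exp(-2*I*pi/9) + exp(-2*I*pi/3) + exp(8*I*pi/9) + exp(2*I*pi/9)|^2 + 1*|1 + 2*exp(-4*I*pi/9) + exp(-2*I*pi/9) + exp(2*I*pi/3) + exp(4*I*pi/9)|^2 + 1*|0|^2 + 1*|1 + exp(-4*I*pi/9) + exp(-2*I*pi/3) + 2*exp(-8*I*pi/9) + exp(8*I*pi/9)|^2 + 1*|1 + exp(-8*I*pi/9) + 2*exp(8*I*pi/9) + exp(2*I*pi/3) + exp(4*I*pi/9)|^2 + 1*|0|^2 + 1*|1 + exp(-4*I*pi/9) + exp(-2*I*pi/3) + exp(2*I*pi/9) + 2*exp(4*I*pi/9)|^2 + 1*|1 + exp(-2*I*pi/9) + exp(-8*I*pi/9) + exp(2*I*pi/3) + 2*exp(2*I*pi/9)|^2]
  = (1/9)[(36) + (8 + 5*exp(-4*I*pi/9) + 3*exp(-2*I*pi/9) + 2*exp(-2*I*pi/3) + 4*exp(-8*I*pi/9) + 4*exp(8*I*pi/9) + 2*exp(2*I*pi/3) + 3*exp(2*I*pi/9) + 5*exp(4*I*pi/9)) + (8 + 3*exp(-4*I*pi/9) + 4*exp(-2*I*pi/9) + 2*exp(-2*I*pi/3) + 5*exp(-8*I*pi/9) + 5*exp(8*I*pi/9) + 2*exp(2*I*pi/3) + 4*exp(2*I*pi/9) + 3*exp(4*I*pi/9)) + (0) + (8 + 4*exp(-4*I*pi/9) + 5*exp(-2*I*pi/9) + 2*exp(-2*I*pi/3) + 3*exp(-8*I*pi/9) + 3*exp(8*I*pi/9) + 2*exp(2*I*pi/3) + 5*exp(2*I*pi/9) + 4*exp(4*I*pi/9)) + (8 + 4*exp(-4*I*pi/9) + 5*exp(-2*I*pi/9) + 2*exp(-2*I*pi/3) + 3*exp(-8*I*pi/9) + 3*exp(8*I*pi/9) + 2*exp(2*I*pi/3) + 5*exp(2*I*pi/9) + 4*exp(4*I*pi/9)) + (0) + (8 + 3*exp(-4*I*pi/9) + 4*exp(-2*I*pi/9) + 2*exp(-2*I*pi/3) + 5*exp(-8*I*pi/9) + 5*exp(8*I*pi/9) + 2*exp(2*I*pi/3) + 4*exp(2*I*pi/9) + 3*exp(4*I*pi/9)) + (8 + 5*exp(-4*I*pi/9) + 3*exp(-2*I*pi/9) + 2*exp(-2*I*pi/3) + 4*exp(-8*I*pi/9) + 4*exp(8*I*pi/9) + 2*exp(2*I*pi/3) + 3*exp(2*I*pi/9) + 5*exp(4*I*pi/9))] = 72/9 = 8.
(Exp terms are combined using exp(i*s)*conj(exp(i*t)) = exp(i*(s-t)), and sums of them are collapsed using the identity that for every m > 1 the m distinct m-th roots of unity sum to 0, e.g. 1 + exp(2*I*pi/3) + exp(-2*I*pi/3) = 0.)
A character is irreducible iff <chi, chi> = 1, so this representation is reducible.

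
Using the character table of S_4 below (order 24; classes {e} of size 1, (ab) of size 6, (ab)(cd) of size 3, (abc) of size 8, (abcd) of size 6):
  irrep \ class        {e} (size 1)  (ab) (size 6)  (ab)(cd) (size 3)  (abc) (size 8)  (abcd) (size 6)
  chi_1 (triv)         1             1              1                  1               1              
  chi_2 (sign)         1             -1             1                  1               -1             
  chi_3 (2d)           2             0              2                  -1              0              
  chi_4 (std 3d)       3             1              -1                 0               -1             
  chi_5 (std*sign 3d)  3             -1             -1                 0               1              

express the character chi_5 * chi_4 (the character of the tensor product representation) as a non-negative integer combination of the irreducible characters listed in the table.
chi_5 tensor chi_4 = chi_2 + chi_3 + chi_4 + chi_5 (all other irreducibles have multiplicity 0).

Working: The character of a tensor product is the pointwise product (chi_5 * chi_4)(C) = chi_5(C) * chi_4(C):
  {e}: (3)*(3), (ab): (-1)*(1), (ab)(cd): (-1)*(-1), (abc): (0)*(0), (abcd): (1)*(-1)
so (chi_5 * chi_4) takes values
  {e} -> 9, (ab) -> -1, (ab)(cd) -> 1, (abc) -> 0, (abcd) -> -1.
Now take the inner product of this character with each irreducible chi from the table, <chi_5*chi_4, chi> = (1/24) sum_C |C| (chi_5*chi_4)(C) conj(chi(C)):
  <chi_5*chi_4, chi_1> = (1/24)[1*(9)*conj(1) + 6*(-1)*conj(1) + 3*(1)*conj(1) + 8*(0)*conj(1) + 6*(-1)*conj(1)]
      = (1/24)[(9) + (-6) + (3) + (0) + (-6)] = 0/24 = 0
  <chi_5*chi_4, chi_2> = (1/24)[1*(9)*conj(1) + 6*(-1)*conj(-1) + 3*(1)*conj(1) + 8*(0)*conj(1) + 6*(-1)*conj(-1)]
      = (1/24)[(9) + (6) + (3) + (0) + (6)] = 24/24 = 1
  <chi_5*chi_4, chi_3> = (1/24)[1*(9)*conj(2) + 6*(-1)*conj(0) + 3*(1)*conj(2) + 8*(0)*conj(-1) + 6*(-1)*conj(0)]
      = (1/24)[(18) + (0) + (6) + (0) + (0)] = 24/24 = 1
  <chi_5*chi_4, chi_4> = (1/24)[1*(9)*conj(3) + 6*(-1)*conj(1) + 3*(1)*conj(-1) + 8*(0)*conj(0) + 6*(-1)*conj(-1)]
      = (1/24)[(27) + (-6) + (-3) + (0) + (6)] = 24/24 = 1
  <chi_5*chi_4, chi_5> = (1/24)[1*(9)*conj(3) + 6*(-1)*conj(-1) + 3*(1)*conj(-1) + 8*(0)*conj(0) + 6*(-1)*conj(1)]
      = (1/24)[(27) + (6) + (-3) + (0) + (-6)] = 24/24 = 1
Hence the multiplicities are chi_2: 1, chi_3: 1, chi_4: 1, chi_5: 1. Dimension check: dim(chi_5)*dim(chi_4) = 3*3 = 9 and sum (mult * dim) = 1*1 + 1*2 + 1*3 + 1*3 = 9.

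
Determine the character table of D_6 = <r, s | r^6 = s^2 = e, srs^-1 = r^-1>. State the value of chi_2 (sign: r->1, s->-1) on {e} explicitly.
Conjugacy classes: {e} of size 1, {r^3} of size 1, {r^1, r^5} of size 2, {r^2, r^4} of size 2, {s, sr^2, ...} of size 3, {sr, sr^3, ...} of size 3.
Character table:
  irrep \ class              {e} (size 1)  {r^3} (size 1)  {r^1, r^5} (size 2)  {r^2, r^4} (size 2)  {s, sr^2, ...} (size 3)  {sr, sr^3, ...} (size 3)
  chi_1 (triv)               1             1               1                    1                    1                        1                       
  chi_2 (sign: r->1, s->-1)  1             1               1                    1                    -1                       -1                      
  chi_3 (r->-1, s->1)        1             -1              -1                   1                    1                        -1                      
  chi_4 (r->-1, s->-1)       1             -1              -1                   1                    -1                       1                       
  chi_5 (2d, j=1)            2             -2              1                    -1                   0                        0                       
  chi_6 (2d, j=2)            2             2               -1                   -1                   0                        0                       

Spot check: chi_2 (sign: r->1, s->-1) on {e} = 1.

Reasoning: D_6 has order 2*6 = 12 with 6 conjugacy classes, hence 6 irreducibles. Sum of squared dims 1 + 1 + 1 + 1 + 4 + 4 = 12 = |G|. Linear characters come from the abelianisation; the 2-dimensional irreps have character r^k -> 2*cos(2*pi*j*k/6), reflections -> 0.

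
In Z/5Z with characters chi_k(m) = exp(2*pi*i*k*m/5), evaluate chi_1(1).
chi_1(1) = zeta_5^1 = exp(2*I*pi/5)

Reasoning: chi_1(1) = zeta_5^(1*1) = zeta_5^1. Since zeta_5^5 = 1, this equals zeta_5^1 = exp(2*pi*i*1/5) = exp(2*I*pi/5).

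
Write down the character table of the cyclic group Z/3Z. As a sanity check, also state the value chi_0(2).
Character table of Z/3Z (irreps indexed chi_0,...,chi_2 with chi_k(m) = zeta_3^(k*m), zeta_3 = exp(2*pi*i/3)):
  irrep \ class  {0} (size 1)  {1} (size 1)    {2} (size 1)  
  chi_0          1             1               1             
  chi_1          1             exp(2*I*pi/3)   exp(-2*I*pi/3)
  chi_2          1             exp(-2*I*pi/3)  exp(2*I*pi/3) 

Spot check: chi_0(2) = zeta_3^(0*2) = zeta_3^0 = 1.

Working: Z/3Z is abelian, so all 3 irreducible complex representations are 1-dimensional. They are given by chi_k(m) = zeta_3^(k*m) for k = 0,...,2. Row orthogonality: sum_m chi_k(m) conj(chi_l(m)) = 3 * [k = l].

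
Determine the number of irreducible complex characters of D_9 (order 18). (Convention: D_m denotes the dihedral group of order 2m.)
6

Why: The number of irreducible complex representations of a finite group equals its number of conjugacy classes. D_9 has 6 conjugacy classes ((n+3)/2 for n odd), so D_9 (order 18) has exactly 6 irreducible complex representations.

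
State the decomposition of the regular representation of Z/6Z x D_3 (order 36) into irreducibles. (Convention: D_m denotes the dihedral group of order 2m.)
Each irreducible V_i of dimension d_i appears with multiplicity d_i, i.e. rho_reg = (direct sum over all irreducibles V_i) d_i V_i. The irreducible dimensions for Z/6Z x D_3 are 1, 1, 1, 1, 1, 1, 1, 1, 1, 1, 1, 1, 2, 2, 2, 2, 2, 2: 12 irreducibles of dimension 1, each with multiplicity 1; 6 irreducibles of dimension 2, each with multiplicity 2. Total dimension 12*1*1 + 6*2*2 = 36 = |G|.

Why: General theorem: in the regular representation of a finite group G, each irreducible appears with multiplicity equal to its dimension. Check: dim(rho_reg) = sum d_i^2 = 1 + 1 + 1 + 1 + 1 + 1 + 1 + 1 + 1 + 1 + 1 + 1 + 4 + 4 + 4 + 4 + 4 + 4 = 36 = |G|.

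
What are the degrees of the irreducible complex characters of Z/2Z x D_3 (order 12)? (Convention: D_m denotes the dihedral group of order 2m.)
Dimensions: 1, 1, 1, 1, 2, 2

Argument: There are 6 irreducibles (= number of conjugacy classes). Their dimensions d_i satisfy sum d_i^2 = |G| = 12: 1 + 1 + 1 + 1 + 4 + 4 = 12. (For the product with Z/2Z: each of the 2 1-dim characters of Z/2Z tensors with each irrep of D_3, giving 2 copies of each D_3-dimension.)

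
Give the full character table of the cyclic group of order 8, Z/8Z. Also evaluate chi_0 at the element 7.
Character table of Z/8Z (irreps indexed chi_0,...,chi_7 with chi_k(m) = zeta_8^(k*m), zeta_8 = exp(2*pi*i/8)):
  irrep \ class  {0} (size 1)  {1} (size 1)    {2} (size 1)  {3} (size 1)    {4} (size 1)  {5} (size 1)    {6} (size 1)  {7} (size 1)  
  chi_0          1             1               1             1               1             1               1             1             
  chi_1          1             exp(I*pi/4)     I             exp(3*I*pi/4)   -1            exp(-3*I*pi/4)  -I            exp(-I*pi/4)  
  chi_2          1             I               -1            -I              1             I               -1            -I            
  chi_3          1             exp(3*I*pi/4)   -I            exp(I*pi/4)     -1            exp(-I*pi/4)    I             exp(-3*I*pi/4)
  chi_4          1             -1              1             -1              1             -1              1             -1            
  chi_5          1             exp(-3*I*pi/4)  I             exp(-I*pi/4)    -1            exp(I*pi/4)     -I            exp(3*I*pi/4) 
  chi_6          1             -I              -1            I               1             -I              -1            I             
  chi_7          1             exp(-I*pi/4)    -I            exp(-3*I*pi/4)  -1            exp(3*I*pi/4)   I             exp(I*pi/4)   

Spot check: chi_0(7) = zeta_8^(0*7) = zeta_8^0 = 1.

Explanation: Z/8Z is abelian, so all 8 irreducible complex representations are 1-dimensional. They are given by chi_k(m) = zeta_8^(k*m) for k = 0,...,7. Row orthogonality: sum_m chi_k(m) conj(chi_l(m)) = 8 * [k = l].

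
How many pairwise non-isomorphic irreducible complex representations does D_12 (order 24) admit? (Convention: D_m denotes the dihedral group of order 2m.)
9

Reasoning: The number of irreducible complex representations of a finite group equals its number of conjugacy classes. D_12 has 9 conjugacy classes (n/2 + 3 for n even), so D_12 (order 24) has exactly 9 irreducible complex representations.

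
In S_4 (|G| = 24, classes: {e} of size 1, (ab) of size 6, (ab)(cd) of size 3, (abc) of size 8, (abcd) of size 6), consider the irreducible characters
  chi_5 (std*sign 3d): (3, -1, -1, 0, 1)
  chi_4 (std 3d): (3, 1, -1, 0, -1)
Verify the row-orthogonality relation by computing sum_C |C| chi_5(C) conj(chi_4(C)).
Sum = 0; so <chi_5, chi_4> = 0 (distinct irreducibles are orthogonal).

Compute term by term over conjugacy classes (|C| * chi_5(C) * conj(chi_4(C))):
  1*(3)*conj(3) + 6*(-1)*conj(1) + 3*(-1)*conj(-1) + 8*(0)*conj(0) + 6*(1)*conj(-1)
  = (9) + (-6) + (3) + (0) + (-6)
  = 0.
Dividing by |G| = 24 gives 0/24 = 0, matching the row-orthogonality relation <chi_5, chi_4> = [chi_5 = chi_4].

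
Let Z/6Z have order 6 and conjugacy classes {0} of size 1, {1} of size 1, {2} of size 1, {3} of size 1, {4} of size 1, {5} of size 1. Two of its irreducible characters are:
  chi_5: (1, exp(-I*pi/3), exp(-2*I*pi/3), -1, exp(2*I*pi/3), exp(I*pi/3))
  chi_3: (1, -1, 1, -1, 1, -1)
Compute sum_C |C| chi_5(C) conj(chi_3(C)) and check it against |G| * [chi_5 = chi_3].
Sum = 0; so <chi_5, chi_3> = 0 (distinct irreducibles are orthogonal).

Solution. Compute term by term over conjugacy classes (|C| * chi_5(C) * conj(chi_3(C))):
  1*(1)*conj(1) + 1*(exp(-I*pi/3))*conj(-1) + 1*(exp(-2*I*pi/3))*conj(1) + 1*(-1)*conj(-1) + 1*(exp(2*I*pi/3))*conj(1) + 1*(exp(I*pi/3))*conj(-1)
  = (1) + (-exp(-I*pi/3)) + (exp(-2*I*pi/3)) + (1) + (exp(2*I*pi/3)) + (-exp(I*pi/3))
  = 0.
(Exp terms are combined using exp(i*s)*conj(exp(i*t)) = exp(i*(s-t)), and sums of them are collapsed using the identity that for every m > 1 the m distinct m-th roots of unity sum to 0, e.g. 1 + exp(2*I*pi/3) + exp(-2*I*pi/3) = 0.)
Dividing by |G| = 6 gives 0/6 = 0, matching the row-orthogonality relation <chi_5, chi_3> = [chi_5 = chi_3].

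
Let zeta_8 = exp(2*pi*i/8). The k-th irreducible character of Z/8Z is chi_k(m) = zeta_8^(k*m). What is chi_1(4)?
chi_1(4) = zeta_8^4 = -1

Details: chi_1(4) = zeta_8^(1*4) = zeta_8^4. Since zeta_8^8 = 1, this equals zeta_8^4 = exp(2*pi*i*4/8) = -1.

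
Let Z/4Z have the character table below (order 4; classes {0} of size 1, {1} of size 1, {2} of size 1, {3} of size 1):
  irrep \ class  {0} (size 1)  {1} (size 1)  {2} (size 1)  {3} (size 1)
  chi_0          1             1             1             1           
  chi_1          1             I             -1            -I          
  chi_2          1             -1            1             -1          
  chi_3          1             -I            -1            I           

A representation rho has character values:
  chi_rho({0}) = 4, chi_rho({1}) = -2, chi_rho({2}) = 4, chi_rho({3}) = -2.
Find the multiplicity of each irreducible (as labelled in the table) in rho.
Multiplicities: chi_0: 1, chi_1: 0, chi_2: 3, chi_3: 0.

Justification: Use <chi_rho, chi> = (1/|G|) sum_C |C| * chi_rho(C) * conj(chi(C)) with |G| = 4 for each irreducible chi in the table:
  <chi_rho, chi_0> = (1/4)[1*(4)*conj(1) + 1*(-2)*conj(1) + 1*(4)*conj(1) + 1*(-2)*conj(1)]
      = (1/4)[(4) + (-2) + (4) + (-2)] = 4/4 = 1
  <chi_rho, chi_1> = (1/4)[1*(4)*conj(1) + 1*(-2)*conj(I) + 1*(4)*conj(-1) + 1*(-2)*conj(-I)]
      = (1/4)[(4) + (2*I) + (-4) + (-2*I)] = 0/4 = 0
  <chi_rho, chi_2> = (1/4)[1*(4)*conj(1) + 1*(-2)*conj(-1) + 1*(4)*conj(1) + 1*(-2)*conj(-1)]
      = (1/4)[(4) + (2) + (4) + (2)] = 12/4 = 3
  <chi_rho, chi_3> = (1/4)[1*(4)*conj(1) + 1*(-2)*conj(-I) + 1*(4)*conj(-1) + 1*(-2)*conj(I)]
      = (1/4)[(4) + (-2*I) + (-4) + (2*I)] = 0/4 = 0
(Exp terms are combined using exp(i*s)*conj(exp(i*t)) = exp(i*(s-t)), and sums of them are collapsed using the identity that for every m > 1 the m distinct m-th roots of unity sum to 0, e.g. 1 + exp(2*I*pi/3) + exp(-2*I*pi/3) = 0.)
Dimension check: dim(rho) = sum (mult * dim) = 1*1 + 0*1 + 3*1 + 0*1 = 4 = chi_rho(e) = 4.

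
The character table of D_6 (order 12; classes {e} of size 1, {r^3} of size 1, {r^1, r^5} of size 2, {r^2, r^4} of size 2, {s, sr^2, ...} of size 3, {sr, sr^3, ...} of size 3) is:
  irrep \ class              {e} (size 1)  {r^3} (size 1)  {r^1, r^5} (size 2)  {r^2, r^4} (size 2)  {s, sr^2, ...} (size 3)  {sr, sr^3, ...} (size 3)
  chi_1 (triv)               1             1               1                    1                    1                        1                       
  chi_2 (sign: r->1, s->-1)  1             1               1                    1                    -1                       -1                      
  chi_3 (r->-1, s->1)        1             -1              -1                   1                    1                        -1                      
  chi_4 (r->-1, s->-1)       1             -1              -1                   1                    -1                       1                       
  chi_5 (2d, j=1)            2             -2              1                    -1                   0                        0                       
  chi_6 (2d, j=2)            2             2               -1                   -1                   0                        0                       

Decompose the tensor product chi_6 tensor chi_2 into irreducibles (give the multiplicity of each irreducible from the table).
chi_6 tensor chi_2 = chi_6 (all other irreducibles have multiplicity 0).

Why: The character of a tensor product is the pointwise product (chi_6 * chi_2)(C) = chi_6(C) * chi_2(C):
  {e}: (2)*(1), {r^3}: (2)*(1), {r^1, r^5}: (-1)*(1), {r^2, r^4}: (-1)*(1), {s, sr^2, ...}: (0)*(-1), {sr, sr^3, ...}: (0)*(-1)
so (chi_6 * chi_2) takes values
  {e} -> 2, {r^3} -> 2, {r^1, r^5} -> -1, {r^2, r^4} -> -1, {s, sr^2, ...} -> 0, {sr, sr^3, ...} -> 0.
Now take the inner product of this character with each irreducible chi from the table, <chi_6*chi_2, chi> = (1/12) sum_C |C| (chi_6*chi_2)(C) conj(chi(C)):
  <chi_6*chi_2, chi_1> = (1/12)[1*(2)*conj(1) + 1*(2)*conj(1) + 2*(-1)*conj(1) + 2*(-1)*conj(1) + 3*(0)*conj(1) + 3*(0)*conj(1)]
      = (1/12)[(2) + (2) + (-2) + (-2) + (0) + (0)] = 0/12 = 0
  <chi_6*chi_2, chi_2> = (1/12)[1*(2)*conj(1) + 1*(2)*conj(1) + 2*(-1)*conj(1) + 2*(-1)*conj(1) + 3*(0)*conj(-1) + 3*(0)*conj(-1)]
      = (1/12)[(2) + (2) + (-2) + (-2) + (0) + (0)] = 0/12 = 0
  <chi_6*chi_2, chi_3> = (1/12)[1*(2)*conj(1) + 1*(2)*conj(-1) + 2*(-1)*conj(-1) + 2*(-1)*conj(1) + 3*(0)*conj(1) + 3*(0)*conj(-1)]
      = (1/12)[(2) + (-2) + (2) + (-2) + (0) + (0)] = 0/12 = 0
  <chi_6*chi_2, chi_4> = (1/12)[1*(2)*conj(1) + 1*(2)*conj(-1) + 2*(-1)*conj(-1) + 2*(-1)*conj(1) + 3*(0)*conj(-1) + 3*(0)*conj(1)]
      = (1/12)[(2) + (-2) + (2) + (-2) + (0) + (0)] = 0/12 = 0
  <chi_6*chi_2, chi_5> = (1/12)[1*(2)*conj(2) + 1*(2)*conj(-2) + 2*(-1)*conj(1) + 2*(-1)*conj(-1) + 3*(0)*conj(0) + 3*(0)*conj(0)]
      = (1/12)[(4) + (-4) + (-2) + (2) + (0) + (0)] = 0/12 = 0
  <chi_6*chi_2, chi_6> = (1/12)[1*(2)*conj(2) + 1*(2)*conj(2) + 2*(-1)*conj(-1) + 2*(-1)*conj(-1) + 3*(0)*conj(0) + 3*(0)*conj(0)]
      = (1/12)[(4) + (4) + (2) + (2) + (0) + (0)] = 12/12 = 1
Hence the multiplicities are chi_6: 1. Dimension check: dim(chi_6)*dim(chi_2) = 2*1 = 2 and sum (mult * dim) = 1*2 = 2.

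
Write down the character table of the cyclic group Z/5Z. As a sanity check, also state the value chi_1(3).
Character table of Z/5Z (irreps indexed chi_0,...,chi_4 with chi_k(m) = zeta_5^(k*m), zeta_5 = exp(2*pi*i/5)):
  irrep \ class  {0} (size 1)  {1} (size 1)    {2} (size 1)    {3} (size 1)    {4} (size 1)  
  chi_0          1             1               1               1               1             
  chi_1          1             exp(2*I*pi/5)   exp(4*I*pi/5)   exp(-4*I*pi/5)  exp(-2*I*pi/5)
  chi_2          1             exp(4*I*pi/5)   exp(-2*I*pi/5)  exp(2*I*pi/5)   exp(-4*I*pi/5)
  chi_3          1             exp(-4*I*pi/5)  exp(2*I*pi/5)   exp(-2*I*pi/5)  exp(4*I*pi/5) 
  chi_4          1             exp(-2*I*pi/5)  exp(-4*I*pi/5)  exp(4*I*pi/5)   exp(2*I*pi/5) 

Spot check: chi_1(3) = zeta_5^(1*3) = zeta_5^3 = exp(-4*I*pi/5).

Solution. Z/5Z is abelian, so all 5 irreducible complex representations are 1-dimensional. They are given by chi_k(m) = zeta_5^(k*m) for k = 0,...,4. Row orthogonality: sum_m chi_k(m) conj(chi_l(m)) = 5 * [k = l].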